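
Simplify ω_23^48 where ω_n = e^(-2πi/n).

Since ω_23^23 = 1, powers reduce modulo 23.
48 mod 23 = 2
So ω_23^48 = ω_23^2 = e^(-2πi·2/23)

ω_23^48 = ω_23^2 = 0.8544-0.5196i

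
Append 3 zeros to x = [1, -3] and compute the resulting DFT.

Original 2-point DFT: [-2, 4]
Zero-padded 5-point DFT provides frequency interpolation.

DFT_5([x, 0, ...]) = [-2, 0.0729+2.8532i, 3.4271+1.7634i, 3.4271-1.7634i, 0.0729-2.8532i]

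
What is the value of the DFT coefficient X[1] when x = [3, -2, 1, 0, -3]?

X[1] = Σ(n=0 to 4) x[n] · ω_5^(1n) where ω_5 = e^(-2πi/5)
= (3)·ω_5^0 + (-2)·ω_5^1 + (1)·ω_5^2 + (0)·ω_5^3 + (-3)·ω_5^4

X[1] = 0.6459-1.5388i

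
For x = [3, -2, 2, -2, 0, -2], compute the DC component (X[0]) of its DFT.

X[0] = Σ(n=0 to 5) x[n] · ω_6^0 = Σ x[n]
= (3) + (-2) + (2) + (-2) + (0) + (-2)

X[0] = -1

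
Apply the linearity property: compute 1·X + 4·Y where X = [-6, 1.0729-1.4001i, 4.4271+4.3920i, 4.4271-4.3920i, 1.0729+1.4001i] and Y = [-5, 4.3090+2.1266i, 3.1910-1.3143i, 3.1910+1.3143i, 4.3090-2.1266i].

By linearity: DFT(1x + 4y) = 1·DFT(x) + 4·DFT(y)
= 1·[-6, 1.0729-1.4001i, 4.4271+4.3920i, 4.4271-4.3920i, 1.0729+1.4001i] + 4·[-5, 4.3090+2.1266i, 3.1910-1.3143i, 3.1910+1.3143i, 4.3090-2.1266i]

Computing element-wise:
Z[0] = 1·(-6) + 4·(-5) = -26
Z[1] = 1·(1.0729-1.4001i) + 4·(4.3090+2.1266i) = 18.3089+7.1063i
Z[2] = 1·(4.4271+4.3920i) + 4·(3.1910-1.3143i) = 17.1911-0.8652i
Z[3] = 1·(4.4271-4.3920i) + 4·(3.1910+1.3143i) = 17.1911+0.8652i
Z[4] = 1·(1.0729+1.4001i) + 4·(4.3090-2.1266i) = 18.3089-7.1063i

DFT(1x + 4y) = 1·X + 4·Y = [-26, 18.3089+7.1063i, 17.1911-0.8652i, 17.1911+0.8652i, 18.3089-7.1063i]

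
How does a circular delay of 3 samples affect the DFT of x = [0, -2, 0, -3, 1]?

Time shift by 3: X_shifted[k] = ω_5^(3k) · X[k]
Shifted x = [0, -3, 1, 0, -2]

DFT(x[n-3]) = [-4, -2.3541+0.3633i, 4.3541+1.5388i, 4.3541-1.5388i, -2.3541-0.3633i]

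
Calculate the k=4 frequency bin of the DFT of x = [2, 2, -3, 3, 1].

X[4] = Σ(n=0 to 4) x[n] · ω_5^(4n) where ω_5 = e^(-2πi/5)
= (2)·ω_5^0 + (2)·ω_5^4 + (-3)·ω_5^8 + (3)·ω_5^12 + (1)·ω_5^16

X[4] = 2.9271-2.5757i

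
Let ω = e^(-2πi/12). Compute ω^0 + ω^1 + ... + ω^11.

Sum of all nth roots of unity equals 0 for n > 1 (geometric series with r ≠ 1).

0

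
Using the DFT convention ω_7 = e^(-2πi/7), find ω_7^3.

ω_7^3 = e^(-2πi·3/7)
= cos(-2π·3/7) + i·sin(-2π·3/7)
= cos(-6π/7) + i·sin(-6π/7)

ω_7^3 = cos(-6π/7) + i·sin(-6π/7) = -0.9010-0.4339i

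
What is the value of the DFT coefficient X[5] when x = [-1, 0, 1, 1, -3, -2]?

X[5] = Σ(n=0 to 5) x[n] · ω_6^(5n) where ω_6 = e^(-2πi/6)
= (-1)·ω_6^0 + (0)·ω_6^5 + (1)·ω_6^10 + (1)·ω_6^15 + (-3)·ω_6^20 + (-2)·ω_6^25

X[5] = -2.0000+5.1962i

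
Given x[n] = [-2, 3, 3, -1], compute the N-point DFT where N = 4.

X[k] = Σ(n=0 to 3) x[n] · ω_4^(nk)
where ω_4 = e^(-2πi/4)

Computing each X[k]:
X[0] = 3
X[1] = -5-4i
X[2] = -1
X[3] = -5+4i

X = [3, -5-4i, -1, -5+4i]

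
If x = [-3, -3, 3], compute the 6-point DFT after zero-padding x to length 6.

Original 3-point DFT: [-3, -3.0000+5.1962i, -3.0000-5.1962i]
Zero-padded 6-point DFT provides frequency interpolation.

DFT_6([x, 0, ...]) = [-3, -6, -3.0000+5.1962i, 3, -3.0000-5.1962i, -6]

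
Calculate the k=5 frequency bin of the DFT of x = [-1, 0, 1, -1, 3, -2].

X[5] = Σ(n=0 to 5) x[n] · ω_6^(5n) where ω_6 = e^(-2πi/6)
= (-1)·ω_6^0 + (0)·ω_6^5 + (1)·ω_6^10 + (-1)·ω_6^15 + (3)·ω_6^20 + (-2)·ω_6^25

X[5] = -3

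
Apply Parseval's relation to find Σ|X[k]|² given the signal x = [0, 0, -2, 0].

Parseval: Σ|x[n]|² = (1/N)Σ|X[k]|², so Σ|X[k]|² = N·Σ|x[n]|² = 4·4.0000

Σ|X[k]|² = N·Σ|x[n]|² = 4·4.0000 = 16.0000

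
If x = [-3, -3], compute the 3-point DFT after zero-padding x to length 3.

Original 2-point DFT: [-6, 0]
Zero-padded 3-point DFT provides frequency interpolation.

DFT_3([x, 0, ...]) = [-6, -1.5000+2.5981i, -1.5000-2.5981i]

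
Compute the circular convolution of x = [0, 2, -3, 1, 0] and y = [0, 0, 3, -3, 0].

(x ⊛ y)[n] = Σ(m=0 to 4) x[m] · y[(n-m) mod 5]

Computing each output sample:
(x ⊛ y)[0] = 12
(x ⊛ y)[1] = -3
(x ⊛ y)[2] = 0
(x ⊛ y)[3] = 6
(x ⊛ y)[4] = -15

x ⊛ y = [12, -3, 0, 6, -15]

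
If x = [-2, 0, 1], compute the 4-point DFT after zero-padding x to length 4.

Original 3-point DFT: [-1, -2.5000+0.8660i, -2.5000-0.8660i]
Zero-padded 4-point DFT provides frequency interpolation.

DFT_4([x, 0, ...]) = [-1, -3, -1, -3]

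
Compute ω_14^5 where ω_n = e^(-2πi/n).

ω_14^5 = e^(-2πi·5/14)
= cos(-2π·5/14) + i·sin(-2π·5/14)
= cos(-10π/14) + i·sin(-10π/14)

ω_14^5 = cos(-10π/14) + i·sin(-10π/14) = -0.6235-0.7818i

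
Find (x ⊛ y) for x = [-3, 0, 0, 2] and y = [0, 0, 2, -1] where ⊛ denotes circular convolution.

(x ⊛ y)[n] = Σ(m=0 to 3) x[m] · y[(n-m) mod 4]

Computing each output sample:
(x ⊛ y)[0] = 0
(x ⊛ y)[1] = 4
(x ⊛ y)[2] = -8
(x ⊛ y)[3] = 3

x ⊛ y = [0, 4, -8, 3]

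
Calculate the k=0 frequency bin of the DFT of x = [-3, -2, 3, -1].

X[0] = Σ(n=0 to 3) x[n] · ω_4^0 = Σ x[n]
= (-3) + (-2) + (3) + (-1)

X[0] = -3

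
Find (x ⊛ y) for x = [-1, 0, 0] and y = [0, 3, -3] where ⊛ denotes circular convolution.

(x ⊛ y)[n] = Σ(m=0 to 2) x[m] · y[(n-m) mod 3]

Computing each output sample:
(x ⊛ y)[0] = 0
(x ⊛ y)[1] = -3
(x ⊛ y)[2] = 3

x ⊛ y = [0, -3, 3]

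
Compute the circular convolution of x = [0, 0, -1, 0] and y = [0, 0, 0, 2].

(x ⊛ y)[n] = Σ(m=0 to 3) x[m] · y[(n-m) mod 4]

Computing each output sample:
(x ⊛ y)[0] = 0
(x ⊛ y)[1] = -2
(x ⊛ y)[2] = 0
(x ⊛ y)[3] = 0

x ⊛ y = [0, -2, 0, 0]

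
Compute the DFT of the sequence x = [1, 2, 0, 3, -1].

X[k] = Σ(n=0 to 4) x[n] · ω_5^(nk)
where ω_5 = e^(-2πi/5)

Computing each X[k]:
X[0] = 5
X[1] = -1.1180-1.0898i
X[2] = 1.1180-4.6165i
X[3] = 1.1180+4.6165i
X[4] = -1.1180+1.0898i

X = [5, -1.1180-1.0898i, 1.1180-4.6165i, 1.1180+4.6165i, -1.1180+1.0898i]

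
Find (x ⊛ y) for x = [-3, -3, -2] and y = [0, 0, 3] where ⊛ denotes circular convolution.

(x ⊛ y)[n] = Σ(m=0 to 2) x[m] · y[(n-m) mod 3]

Computing each output sample:
(x ⊛ y)[0] = -9
(x ⊛ y)[1] = -6
(x ⊛ y)[2] = -9

x ⊛ y = [-9, -6, -9]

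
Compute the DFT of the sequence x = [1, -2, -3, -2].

X[k] = Σ(n=0 to 3) x[n] · ω_4^(nk)
where ω_4 = e^(-2πi/4)

Computing each X[k]:
X[0] = -6
X[1] = 4
X[2] = 2
X[3] = 4

X = [-6, 4, 2, 4]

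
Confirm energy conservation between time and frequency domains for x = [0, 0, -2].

Time domain:
Σ|x[n]|² = |0|² + |0|² + |-2|² = 4.0000

Frequency domain:
(1/3)Σ|X[k]|² = (1/3)(|-2|² + |1.0000-1.7321i|² + |1.0000+1.7321i|²) = (1/3)·12.0000 = 4.0000

Both sides agree, confirming Parseval's theorem.

Σ|x[n]|² = (1/N)Σ|X[k]|² = 4.0000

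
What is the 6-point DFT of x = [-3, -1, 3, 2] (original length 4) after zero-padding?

Original 4-point DFT: [1, -6+3i, -1, -6-3i]
Zero-padded 6-point DFT provides frequency interpolation.

DFT_6([x, 0, ...]) = [1, -7.0000-1.7321i, -2.0000+3.4641i, -1, -2.0000-3.4641i, -7.0000+1.7321i]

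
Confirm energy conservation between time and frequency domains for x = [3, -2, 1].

Time domain:
Σ|x[n]|² = |3|² + |-2|² + |1|² = 14.0000

Frequency domain:
(1/3)Σ|X[k]|² = (1/3)(|2|² + |3.5000+2.5981i|² + |3.5000-2.5981i|²) = (1/3)·42.0000 = 14.0000

Both sides agree, confirming Parseval's theorem.

Σ|x[n]|² = (1/N)Σ|X[k]|² = 14.0000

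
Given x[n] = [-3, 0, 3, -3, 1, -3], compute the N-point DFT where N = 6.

X[k] = Σ(n=0 to 5) x[n] · ω_6^(nk)
where ω_6 = e^(-2πi/6)

Computing each X[k]:
X[0] = -5
X[1] = -3.5000-4.3301i
X[2] = -6.5000-0.8660i
X[3] = 7
X[4] = -6.5000+0.8660i
X[5] = -3.5000+4.3301i

X = [-5, -3.5000-4.3301i, -6.5000-0.8660i, 7, -6.5000+0.8660i, -3.5000+4.3301i]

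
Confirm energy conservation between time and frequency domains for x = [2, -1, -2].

Time domain:
Σ|x[n]|² = |2|² + |-1|² + |-2|² = 9.0000

Frequency domain:
(1/3)Σ|X[k]|² = (1/3)(|-1|² + |3.5000-0.8660i|² + |3.5000+0.8660i|²) = (1/3)·27.0000 = 9.0000

Both sides agree, confirming Parseval's theorem.

Σ|x[n]|² = (1/N)Σ|X[k]|² = 9.0000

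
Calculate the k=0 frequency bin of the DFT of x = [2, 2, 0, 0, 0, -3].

X[0] = Σ(n=0 to 5) x[n] · ω_6^0 = Σ x[n]
= (2) + (2) + (0) + (0) + (0) + (-3)

X[0] = 1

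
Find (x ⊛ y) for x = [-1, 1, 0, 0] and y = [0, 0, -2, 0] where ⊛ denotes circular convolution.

(x ⊛ y)[n] = Σ(m=0 to 3) x[m] · y[(n-m) mod 4]

Computing each output sample:
(x ⊛ y)[0] = 0
(x ⊛ y)[1] = 0
(x ⊛ y)[2] = 2
(x ⊛ y)[3] = -2

x ⊛ y = [0, 0, 2, -2]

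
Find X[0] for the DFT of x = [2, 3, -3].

X[0] = Σ(n=0 to 2) x[n] · ω_3^0 = Σ x[n]
= (2) + (3) + (-3)

X[0] = 2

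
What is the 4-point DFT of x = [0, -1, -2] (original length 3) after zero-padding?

Original 3-point DFT: [-3, 1.5000-0.8660i, 1.5000+0.8660i]
Zero-padded 4-point DFT provides frequency interpolation.

DFT_4([x, 0, ...]) = [-3, 2+1i, -1, 2-1i]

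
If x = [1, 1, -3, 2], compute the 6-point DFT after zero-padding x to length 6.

Original 4-point DFT: [1, 4+1i, -5, 4-1i]
Zero-padded 6-point DFT provides frequency interpolation.

DFT_6([x, 0, ...]) = [1, 1.0000+1.7321i, 4.0000-3.4641i, -5, 4.0000+3.4641i, 1.0000-1.7321i]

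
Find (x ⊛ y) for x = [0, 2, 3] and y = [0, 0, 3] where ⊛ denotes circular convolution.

(x ⊛ y)[n] = Σ(m=0 to 2) x[m] · y[(n-m) mod 3]

Computing each output sample:
(x ⊛ y)[0] = 6
(x ⊛ y)[1] = 9
(x ⊛ y)[2] = 0

x ⊛ y = [6, 9, 0]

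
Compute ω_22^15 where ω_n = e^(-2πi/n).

ω_22^15 = e^(-2πi·15/22)
= cos(-2π·15/22) + i·sin(-2π·15/22)
= cos(-30π/22) + i·sin(-30π/22)

ω_22^15 = cos(-30π/22) + i·sin(-30π/22) = -0.4154+0.9096i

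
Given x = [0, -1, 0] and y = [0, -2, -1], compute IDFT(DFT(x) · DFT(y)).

(x ⊛ y)[n] = Σ(m=0 to 2) x[m] · y[(n-m) mod 3]

Computing each output sample:
(x ⊛ y)[0] = 1
(x ⊛ y)[1] = 0
(x ⊛ y)[2] = 2

x ⊛ y = [1, 0, 2]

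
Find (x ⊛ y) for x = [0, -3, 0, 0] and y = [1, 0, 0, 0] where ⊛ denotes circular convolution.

(x ⊛ y)[n] = Σ(m=0 to 3) x[m] · y[(n-m) mod 4]

Computing each output sample:
(x ⊛ y)[0] = 0
(x ⊛ y)[1] = -3
(x ⊛ y)[2] = 0
(x ⊛ y)[3] = 0

x ⊛ y = [0, -3, 0, 0]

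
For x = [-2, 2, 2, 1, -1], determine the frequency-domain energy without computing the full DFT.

Parseval: Σ|x[n]|² = (1/N)Σ|X[k]|², so Σ|X[k]|² = N·Σ|x[n]|² = 5·14.0000

Σ|X[k]|² = N·Σ|x[n]|² = 5·14.0000 = 70.0000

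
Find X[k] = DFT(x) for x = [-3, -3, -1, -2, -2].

X[k] = Σ(n=0 to 4) x[n] · ω_5^(nk)
where ω_5 = e^(-2πi/5)

Computing each X[k]:
X[0] = -11
X[1] = -2.1180+0.3633i
X[2] = 0.1180+1.5388i
X[3] = 0.1180-1.5388i
X[4] = -2.1180-0.3633i

X = [-11, -2.1180+0.3633i, 0.1180+1.5388i, 0.1180-1.5388i, -2.1180-0.3633i]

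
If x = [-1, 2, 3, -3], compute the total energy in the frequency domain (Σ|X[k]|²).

Parseval: Σ|x[n]|² = (1/N)Σ|X[k]|², so Σ|X[k]|² = N·Σ|x[n]|² = 4·23.0000

Σ|X[k]|² = N·Σ|x[n]|² = 4·23.0000 = 92.0000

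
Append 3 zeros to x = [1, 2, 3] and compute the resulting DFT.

Original 3-point DFT: [6, -1.5000+0.8660i, -1.5000-0.8660i]
Zero-padded 6-point DFT provides frequency interpolation.

DFT_6([x, 0, ...]) = [6, 0.5000-4.3301i, -1.5000+0.8660i, 2, -1.5000-0.8660i, 0.5000+4.3301i]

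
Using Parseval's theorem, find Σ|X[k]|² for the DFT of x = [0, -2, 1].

Parseval: Σ|x[n]|² = (1/N)Σ|X[k]|², so Σ|X[k]|² = N·Σ|x[n]|² = 3·5.0000

Σ|X[k]|² = N·Σ|x[n]|² = 3·5.0000 = 15.0000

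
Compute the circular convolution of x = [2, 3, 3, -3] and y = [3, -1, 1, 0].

(x ⊛ y)[n] = Σ(m=0 to 3) x[m] · y[(n-m) mod 4]

Computing each output sample:
(x ⊛ y)[0] = 12
(x ⊛ y)[1] = 4
(x ⊛ y)[2] = 8
(x ⊛ y)[3] = -9

x ⊛ y = [12, 4, 8, -9]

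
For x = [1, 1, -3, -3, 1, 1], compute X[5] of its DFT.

X[5] = Σ(n=0 to 5) x[n] · ω_6^(5n) where ω_6 = e^(-2πi/6)
= (1)·ω_6^0 + (1)·ω_6^5 + (-3)·ω_6^10 + (-3)·ω_6^15 + (1)·ω_6^20 + (1)·ω_6^25

X[5] = 6.0000-3.4641i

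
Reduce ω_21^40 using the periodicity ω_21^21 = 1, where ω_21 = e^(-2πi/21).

Since ω_21^21 = 1, powers reduce modulo 21.
40 mod 21 = 19
So ω_21^40 = ω_21^19 = e^(-2πi·19/21)

ω_21^40 = ω_21^19 = 0.8262+0.5633i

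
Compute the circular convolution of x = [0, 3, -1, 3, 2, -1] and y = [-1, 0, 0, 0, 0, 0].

(x ⊛ y)[n] = Σ(m=0 to 5) x[m] · y[(n-m) mod 6]

Computing each output sample:
(x ⊛ y)[0] = 0
(x ⊛ y)[1] = -3
(x ⊛ y)[2] = 1
(x ⊛ y)[3] = -3
(x ⊛ y)[4] = -2
(x ⊛ y)[5] = 1

x ⊛ y = [0, -3, 1, -3, -2, 1]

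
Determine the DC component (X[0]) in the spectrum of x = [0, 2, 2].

X[0] = Σ(n=0 to 2) x[n] · ω_3^0 = Σ x[n]
= (0) + (2) + (2)

X[0] = 4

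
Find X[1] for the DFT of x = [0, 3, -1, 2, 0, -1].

X[1] = Σ(n=0 to 5) x[n] · ω_6^(1n) where ω_6 = e^(-2πi/6)
= (0)·ω_6^0 + (3)·ω_6^1 + (-1)·ω_6^2 + (2)·ω_6^3 + (0)·ω_6^4 + (-1)·ω_6^5

X[1] = -0.5000-2.5981i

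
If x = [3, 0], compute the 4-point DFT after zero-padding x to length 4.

Original 2-point DFT: [3, 3]
Zero-padded 4-point DFT provides frequency interpolation.

DFT_4([x, 0, ...]) = [3, 3, 3, 3]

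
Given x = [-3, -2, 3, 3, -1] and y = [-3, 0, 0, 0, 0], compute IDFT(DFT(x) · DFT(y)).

(x ⊛ y)[n] = Σ(m=0 to 4) x[m] · y[(n-m) mod 5]

Computing each output sample:
(x ⊛ y)[0] = 9
(x ⊛ y)[1] = 6
(x ⊛ y)[2] = -9
(x ⊛ y)[3] = -9
(x ⊛ y)[4] = 3

x ⊛ y = [9, 6, -9, -9, 3]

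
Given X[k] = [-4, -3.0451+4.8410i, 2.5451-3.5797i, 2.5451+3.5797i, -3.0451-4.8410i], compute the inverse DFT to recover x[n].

x[n] = (1/5) Σ(k=0 to 4) X[k] · e^(2πikn/5)

Computing each x[n]:
x[0] = -1
x[1] = -3
x[2] = -2
x[3] = 3
x[4] = -1

x = [-1, -3, -2, 3, -1]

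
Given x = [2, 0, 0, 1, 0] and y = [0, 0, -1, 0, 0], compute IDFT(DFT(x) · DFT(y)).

(x ⊛ y)[n] = Σ(m=0 to 4) x[m] · y[(n-m) mod 5]

Computing each output sample:
(x ⊛ y)[0] = -1
(x ⊛ y)[1] = 0
(x ⊛ y)[2] = -2
(x ⊛ y)[3] = 0
(x ⊛ y)[4] = 0

x ⊛ y = [-1, 0, -2, 0, 0]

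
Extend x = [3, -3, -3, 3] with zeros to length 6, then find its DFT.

Original 4-point DFT: [0, 6+6i, 0, 6-6i]
Zero-padded 6-point DFT provides frequency interpolation.

DFT_6([x, 0, ...]) = [0, 5.1962i, 9, 0, 9, -5.1962i]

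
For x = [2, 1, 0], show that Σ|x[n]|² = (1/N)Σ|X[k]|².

Time domain:
Σ|x[n]|² = |2|² + |1|² + |0|² = 5.0000

Frequency domain:
(1/3)Σ|X[k]|² = (1/3)(|3|² + |1.5000-0.8660i|² + |1.5000+0.8660i|²) = (1/3)·15.0000 = 5.0000

Both sides agree, confirming Parseval's theorem.

Σ|x[n]|² = (1/N)Σ|X[k]|² = 5.0000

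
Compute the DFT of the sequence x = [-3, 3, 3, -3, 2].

X[k] = Σ(n=0 to 4) x[n] · ω_5^(nk)
where ω_5 = e^(-2πi/5)

Computing each X[k]:
X[0] = 2
X[1] = -1.4549-4.4778i
X[2] = -7.0451+5.1186i
X[3] = -7.0451-5.1186i
X[4] = -1.4549+4.4778i

X = [2, -1.4549-4.4778i, -7.0451+5.1186i, -7.0451-5.1186i, -1.4549+4.4778i]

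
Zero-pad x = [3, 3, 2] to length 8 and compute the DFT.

Original 3-point DFT: [8, 0.5000-0.8660i, 0.5000+0.8660i]
Zero-padded 8-point DFT provides frequency interpolation.

DFT_8([x, 0, ...]) = [8, 5.1213-4.1213i, 1-3i, 0.8787-0.1213i, 2, 0.8787+0.1213i, 1+3i, 5.1213+4.1213i]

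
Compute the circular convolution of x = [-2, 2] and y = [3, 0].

(x ⊛ y)[n] = Σ(m=0 to 1) x[m] · y[(n-m) mod 2]

Computing each output sample:
(x ⊛ y)[0] = -6
(x ⊛ y)[1] = 6

x ⊛ y = [-6, 6]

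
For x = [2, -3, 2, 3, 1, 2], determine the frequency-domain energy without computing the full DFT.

Parseval: Σ|x[n]|² = (1/N)Σ|X[k]|², so Σ|X[k]|² = N·Σ|x[n]|² = 6·31.0000

Σ|X[k]|² = N·Σ|x[n]|² = 6·31.0000 = 186.0000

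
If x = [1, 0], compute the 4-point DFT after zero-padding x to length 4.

Original 2-point DFT: [1, 1]
Zero-padded 4-point DFT provides frequency interpolation.

DFT_4([x, 0, ...]) = [1, 1, 1, 1]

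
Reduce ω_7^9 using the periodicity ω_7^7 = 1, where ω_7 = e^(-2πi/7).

Since ω_7^7 = 1, powers reduce modulo 7.
9 mod 7 = 2
So ω_7^9 = ω_7^2 = e^(-2πi·2/7)

ω_7^9 = ω_7^2 = -0.2225-0.9749i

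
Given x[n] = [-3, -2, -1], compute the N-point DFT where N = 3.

X[k] = Σ(n=0 to 2) x[n] · ω_3^(nk)
where ω_3 = e^(-2πi/3)

Computing each X[k]:
X[0] = -6
X[1] = -1.5000+0.8660i
X[2] = -1.5000-0.8660i

X = [-6, -1.5000+0.8660i, -1.5000-0.8660i]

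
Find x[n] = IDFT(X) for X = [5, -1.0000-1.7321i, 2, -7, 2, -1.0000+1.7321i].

x[n] = (1/6) Σ(k=0 to 5) X[k] · e^(2πikn/6)

Computing each x[n]:
x[0] = 0
x[1] = 2
x[2] = 0
x[3] = 3
x[4] = -1
x[5] = 1

x = [0, 2, 0, 3, -1, 1]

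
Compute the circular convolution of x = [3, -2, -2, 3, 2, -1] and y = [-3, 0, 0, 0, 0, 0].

(x ⊛ y)[n] = Σ(m=0 to 5) x[m] · y[(n-m) mod 6]

Computing each output sample:
(x ⊛ y)[0] = -9
(x ⊛ y)[1] = 6
(x ⊛ y)[2] = 6
(x ⊛ y)[3] = -9
(x ⊛ y)[4] = -6
(x ⊛ y)[5] = 3

x ⊛ y = [-9, 6, 6, -9, -6, 3]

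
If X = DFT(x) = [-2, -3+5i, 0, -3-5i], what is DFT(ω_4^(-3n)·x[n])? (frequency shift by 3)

Modulation property: DFT(ω_4^(-3n)·x[n]) = X[(k-3) mod 4], so circularly shift X by 3 positions.

X[k-3] = [-3+5i, 0, -3-5i, -2]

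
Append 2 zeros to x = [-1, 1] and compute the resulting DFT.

Original 2-point DFT: [0, -2]
Zero-padded 4-point DFT provides frequency interpolation.

DFT_4([x, 0, ...]) = [0, -1-1i, -2, -1+1i]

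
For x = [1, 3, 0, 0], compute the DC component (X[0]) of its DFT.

X[0] = Σ(n=0 to 3) x[n] · ω_4^0 = Σ x[n]
= (1) + (3) + (0) + (0)

X[0] = 4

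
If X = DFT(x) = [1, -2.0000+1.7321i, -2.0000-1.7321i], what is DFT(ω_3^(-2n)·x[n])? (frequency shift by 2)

Modulation property: DFT(ω_3^(-2n)·x[n]) = X[(k-2) mod 3], so circularly shift X by 2 positions.

X[k-2] = [-2.0000+1.7321i, -2.0000-1.7321i, 1]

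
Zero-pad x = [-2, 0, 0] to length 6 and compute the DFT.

Original 3-point DFT: [-2, -2, -2]
Zero-padded 6-point DFT provides frequency interpolation.

DFT_6([x, 0, ...]) = [-2, -2, -2, -2, -2, -2]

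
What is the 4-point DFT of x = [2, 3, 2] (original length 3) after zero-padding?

Original 3-point DFT: [7, -0.5000-0.8660i, -0.5000+0.8660i]
Zero-padded 4-point DFT provides frequency interpolation.

DFT_4([x, 0, ...]) = [7, -3i, 1, 3i]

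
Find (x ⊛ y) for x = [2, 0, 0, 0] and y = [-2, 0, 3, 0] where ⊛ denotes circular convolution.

(x ⊛ y)[n] = Σ(m=0 to 3) x[m] · y[(n-m) mod 4]

Computing each output sample:
(x ⊛ y)[0] = -4
(x ⊛ y)[1] = 0
(x ⊛ y)[2] = 6
(x ⊛ y)[3] = 0

x ⊛ y = [-4, 0, 6, 0]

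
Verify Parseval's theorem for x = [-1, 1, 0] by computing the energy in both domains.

Time domain:
Σ|x[n]|² = |-1|² + |1|² + |0|² = 2.0000

Frequency domain:
(1/3)Σ|X[k]|² = (1/3)(|0|² + |-1.5000-0.8660i|² + |-1.5000+0.8660i|²) = (1/3)·6.0000 = 2.0000

Both sides agree, confirming Parseval's theorem.

Σ|x[n]|² = (1/N)Σ|X[k]|² = 2.0000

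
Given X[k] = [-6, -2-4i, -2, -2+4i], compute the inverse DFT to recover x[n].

x[n] = (1/4) Σ(k=0 to 3) X[k] · e^(2πikn/4)

Computing each x[n]:
x[0] = -3
x[1] = 1
x[2] = -1
x[3] = -3

x = [-3, 1, -1, -3]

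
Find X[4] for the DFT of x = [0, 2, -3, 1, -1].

X[4] = Σ(n=0 to 4) x[n] · ω_5^(4n) where ω_5 = e^(-2πi/5)
= (0)·ω_5^0 + (2)·ω_5^4 + (-3)·ω_5^8 + (1)·ω_5^12 + (-1)·ω_5^16

X[4] = 1.9271+0.5020i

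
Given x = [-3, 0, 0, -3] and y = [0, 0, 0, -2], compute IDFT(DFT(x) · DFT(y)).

(x ⊛ y)[n] = Σ(m=0 to 3) x[m] · y[(n-m) mod 4]

Computing each output sample:
(x ⊛ y)[0] = 0
(x ⊛ y)[1] = 0
(x ⊛ y)[2] = 6
(x ⊛ y)[3] = 6

x ⊛ y = [0, 0, 6, 6]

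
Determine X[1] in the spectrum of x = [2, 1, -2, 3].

X[1] = Σ(n=0 to 3) x[n] · ω_4^(1n) where ω_4 = e^(-2πi/4)
= (2)·ω_4^0 + (1)·ω_4^1 + (-2)·ω_4^2 + (3)·ω_4^3

X[1] = 4+2i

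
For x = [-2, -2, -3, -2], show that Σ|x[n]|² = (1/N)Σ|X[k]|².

Time domain:
Σ|x[n]|² = |-2|² + |-2|² + |-3|² + |-2|² = 21.0000

Frequency domain:
(1/4)Σ|X[k]|² = (1/4)(|-9|² + |1|² + |-1|² + |1|²) = (1/4)·84.0000 = 21.0000

Both sides agree, confirming Parseval's theorem.

Σ|x[n]|² = (1/N)Σ|X[k]|² = 21.0000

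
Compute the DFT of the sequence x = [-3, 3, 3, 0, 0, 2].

X[k] = Σ(n=0 to 5) x[n] · ω_6^(nk)
where ω_6 = e^(-2πi/6)

Computing each X[k]:
X[0] = 5
X[1] = -2.0000-3.4641i
X[2] = -7.0000+1.7321i
X[3] = -5
X[4] = -7.0000-1.7321i
X[5] = -2.0000+3.4641i

X = [5, -2.0000-3.4641i, -7.0000+1.7321i, -5, -7.0000-1.7321i, -2.0000+3.4641i]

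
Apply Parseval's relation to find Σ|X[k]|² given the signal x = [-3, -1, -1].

Parseval: Σ|x[n]|² = (1/N)Σ|X[k]|², so Σ|X[k]|² = N·Σ|x[n]|² = 3·11.0000

Σ|X[k]|² = N·Σ|x[n]|² = 3·11.0000 = 33.0000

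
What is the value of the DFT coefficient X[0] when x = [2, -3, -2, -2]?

X[0] = Σ(n=0 to 3) x[n] · ω_4^0 = Σ x[n]
= (2) + (-3) + (-2) + (-2)

X[0] = -5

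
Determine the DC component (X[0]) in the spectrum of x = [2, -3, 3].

X[0] = Σ(n=0 to 2) x[n] · ω_3^0 = Σ x[n]
= (2) + (-3) + (3)

X[0] = 2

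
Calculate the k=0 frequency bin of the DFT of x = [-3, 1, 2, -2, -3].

X[0] = Σ(n=0 to 4) x[n] · ω_5^0 = Σ x[n]
= (-3) + (1) + (2) + (-2) + (-3)

X[0] = -5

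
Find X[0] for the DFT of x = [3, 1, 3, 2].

X[0] = Σ(n=0 to 3) x[n] · ω_4^0 = Σ x[n]
= (3) + (1) + (3) + (2)

X[0] = 9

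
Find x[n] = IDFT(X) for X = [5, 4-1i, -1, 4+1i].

x[n] = (1/4) Σ(k=0 to 3) X[k] · e^(2πikn/4)

Computing each x[n]:
x[0] = 3
x[1] = 2
x[2] = -1
x[3] = 1

x = [3, 2, -1, 1]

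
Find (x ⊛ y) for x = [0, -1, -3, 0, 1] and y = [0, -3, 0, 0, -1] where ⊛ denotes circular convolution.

(x ⊛ y)[n] = Σ(m=0 to 4) x[m] · y[(n-m) mod 5]

Computing each output sample:
(x ⊛ y)[0] = -2
(x ⊛ y)[1] = 3
(x ⊛ y)[2] = 3
(x ⊛ y)[3] = 8
(x ⊛ y)[4] = 0

x ⊛ y = [-2, 3, 3, 8, 0]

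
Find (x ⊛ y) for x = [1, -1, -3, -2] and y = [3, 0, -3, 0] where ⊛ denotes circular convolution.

(x ⊛ y)[n] = Σ(m=0 to 3) x[m] · y[(n-m) mod 4]

Computing each output sample:
(x ⊛ y)[0] = 12
(x ⊛ y)[1] = 3
(x ⊛ y)[2] = -12
(x ⊛ y)[3] = -3

x ⊛ y = [12, 3, -12, -3]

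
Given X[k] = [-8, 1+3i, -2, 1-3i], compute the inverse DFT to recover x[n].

x[n] = (1/4) Σ(k=0 to 3) X[k] · e^(2πikn/4)

Computing each x[n]:
x[0] = -2
x[1] = -3
x[2] = -3
x[3] = 0

x = [-2, -3, -3, 0]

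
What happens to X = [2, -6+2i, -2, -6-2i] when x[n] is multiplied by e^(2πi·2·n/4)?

Modulation property: DFT(ω_4^(-2n)·x[n]) = X[(k-2) mod 4], so circularly shift X by 2 positions.

X[k-2] = [-2, -6-2i, 2, -6+2i]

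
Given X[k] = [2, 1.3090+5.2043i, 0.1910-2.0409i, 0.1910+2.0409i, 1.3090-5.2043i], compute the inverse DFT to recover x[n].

x[n] = (1/5) Σ(k=0 to 4) X[k] · e^(2πikn/5)

Computing each x[n]:
x[0] = 1
x[1] = -1
x[2] = -2
x[3] = 2
x[4] = 2

x = [1, -1, -2, 2, 2]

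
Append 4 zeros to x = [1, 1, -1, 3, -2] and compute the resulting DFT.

Original 5-point DFT: [2, -0.9271-0.5020i, 2.4271-5.5676i, 2.4271+5.5676i, -0.9271+0.5020i]
Zero-padded 9-point DFT provides frequency interpolation.

DFT_9([x, 0, ...]) = [2, 1.9718-1.5720i, -0.9187+0.6697i, 5, -2.5530-5.5525i, -2.5530+5.5525i, 5, -0.9187-0.6697i, 1.9718+1.5720i]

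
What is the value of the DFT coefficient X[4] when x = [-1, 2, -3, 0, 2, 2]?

X[4] = Σ(n=0 to 5) x[n] · ω_6^(4n) where ω_6 = e^(-2πi/6)
= (-1)·ω_6^0 + (2)·ω_6^4 + (-3)·ω_6^8 + (0)·ω_6^12 + (2)·ω_6^16 + (2)·ω_6^20

X[4] = -2.5000+4.3301i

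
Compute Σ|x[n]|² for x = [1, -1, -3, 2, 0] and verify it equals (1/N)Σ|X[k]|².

Time domain:
Σ|x[n]|² = |1|² + |-1|² + |-3|² + |2|² + |0|² = 15.0000

Frequency domain:
(1/5)Σ|X[k]|² = (1/5)(|-1|² + |1.5000+3.8900i|² + |1.5000-4.1675i|² + |1.5000+4.1675i|² + |1.5000-3.8900i|²) = (1/5)·75.0000 = 15.0000

Both sides agree, confirming Parseval's theorem.

Σ|x[n]|² = (1/N)Σ|X[k]|² = 15.0000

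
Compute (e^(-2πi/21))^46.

Since ω_21^21 = 1, powers reduce modulo 21.
46 mod 21 = 4
So ω_21^46 = ω_21^4 = e^(-2πi·4/21)

ω_21^46 = ω_21^4 = 0.3653-0.9309i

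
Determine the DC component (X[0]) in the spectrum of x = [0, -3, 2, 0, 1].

X[0] = Σ(n=0 to 4) x[n] · ω_5^0 = Σ x[n]
= (0) + (-3) + (2) + (0) + (1)

X[0] = 0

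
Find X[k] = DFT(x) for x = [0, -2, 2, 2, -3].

X[k] = Σ(n=0 to 4) x[n] · ω_5^(nk)
where ω_5 = e^(-2πi/5)

Computing each X[k]:
X[0] = -1
X[1] = -4.7812-0.9511i
X[2] = 5.2812-0.5878i
X[3] = 5.2812+0.5878i
X[4] = -4.7812+0.9511i

X = [-1, -4.7812-0.9511i, 5.2812-0.5878i, 5.2812+0.5878i, -4.7812+0.9511i]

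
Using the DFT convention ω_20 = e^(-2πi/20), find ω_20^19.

ω_20^19 = e^(-2πi·19/20)
= cos(-2π·19/20) + i·sin(-2π·19/20)
= cos(-38π/20) + i·sin(-38π/20)

ω_20^19 = cos(-38π/20) + i·sin(-38π/20) = 0.9511+0.3090i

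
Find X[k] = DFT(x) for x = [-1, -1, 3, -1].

X[k] = Σ(n=0 to 3) x[n] · ω_4^(nk)
where ω_4 = e^(-2πi/4)

Computing each X[k]:
X[0] = 0
X[1] = -4
X[2] = 4
X[3] = -4

X = [0, -4, 4, -4]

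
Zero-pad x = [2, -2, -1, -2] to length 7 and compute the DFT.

Original 4-point DFT: [-3, 3, 5, 3]
Zero-padded 7-point DFT provides frequency interpolation.

DFT_7([x, 0, ...]) = [-3, 2.7775+3.4064i, 2.0990-0.0477i, 3.6235+2.0358i, 3.6235-2.0358i, 2.0990+0.0477i, 2.7775-3.4064i]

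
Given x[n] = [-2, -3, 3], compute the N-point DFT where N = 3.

X[k] = Σ(n=0 to 2) x[n] · ω_3^(nk)
where ω_3 = e^(-2πi/3)

Computing each X[k]:
X[0] = -2
X[1] = -2.0000+5.1962i
X[2] = -2.0000-5.1962i

X = [-2, -2.0000+5.1962i, -2.0000-5.1962i]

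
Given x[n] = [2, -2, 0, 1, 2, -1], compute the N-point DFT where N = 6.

X[k] = Σ(n=0 to 5) x[n] · ω_6^(nk)
where ω_6 = e^(-2πi/6)

Computing each X[k]:
X[0] = 2
X[1] = -1.5000+2.5981i
X[2] = 3.5000-0.8660i
X[3] = 6
X[4] = 3.5000+0.8660i
X[5] = -1.5000-2.5981i

X = [2, -1.5000+2.5981i, 3.5000-0.8660i, 6, 3.5000+0.8660i, -1.5000-2.5981i]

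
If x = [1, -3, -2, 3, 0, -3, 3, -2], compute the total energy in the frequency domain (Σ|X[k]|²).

Parseval: Σ|x[n]|² = (1/N)Σ|X[k]|², so Σ|X[k]|² = N·Σ|x[n]|² = 8·45.0000

Σ|X[k]|² = N·Σ|x[n]|² = 8·45.0000 = 360.0000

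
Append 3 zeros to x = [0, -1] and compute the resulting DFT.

Original 2-point DFT: [-1, 1]
Zero-padded 5-point DFT provides frequency interpolation.

DFT_5([x, 0, ...]) = [-1, -0.3090+0.9511i, 0.8090+0.5878i, 0.8090-0.5878i, -0.3090-0.9511i]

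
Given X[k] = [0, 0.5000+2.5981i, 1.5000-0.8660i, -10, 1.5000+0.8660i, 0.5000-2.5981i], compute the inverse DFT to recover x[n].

x[n] = (1/6) Σ(k=0 to 5) X[k] · e^(2πikn/6)

Computing each x[n]:
x[0] = -1
x[1] = 1
x[2] = -3
x[3] = 2
x[4] = -1
x[5] = 2

x = [-1, 1, -3, 2, -1, 2]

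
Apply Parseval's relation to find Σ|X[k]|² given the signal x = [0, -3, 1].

Parseval: Σ|x[n]|² = (1/N)Σ|X[k]|², so Σ|X[k]|² = N·Σ|x[n]|² = 3·10.0000

Σ|X[k]|² = N·Σ|x[n]|² = 3·10.0000 = 30.0000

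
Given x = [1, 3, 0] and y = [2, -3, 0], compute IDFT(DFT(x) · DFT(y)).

(x ⊛ y)[n] = Σ(m=0 to 2) x[m] · y[(n-m) mod 3]

Computing each output sample:
(x ⊛ y)[0] = 2
(x ⊛ y)[1] = 3
(x ⊛ y)[2] = -9

x ⊛ y = [2, 3, -9]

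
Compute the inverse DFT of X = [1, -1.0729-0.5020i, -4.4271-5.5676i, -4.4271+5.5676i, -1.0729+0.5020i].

x[n] = (1/5) Σ(k=0 to 4) X[k] · e^(2πikn/5)

Computing each x[n]:
x[0] = -2
x[1] = 3
x[2] = -2
x[3] = 2
x[4] = 0

x = [-2, 3, -2, 2, 0]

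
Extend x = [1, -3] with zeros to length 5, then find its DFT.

Original 2-point DFT: [-2, 4]
Zero-padded 5-point DFT provides frequency interpolation.

DFT_5([x, 0, ...]) = [-2, 0.0729+2.8532i, 3.4271+1.7634i, 3.4271-1.7634i, 0.0729-2.8532i]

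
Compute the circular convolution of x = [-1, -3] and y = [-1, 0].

(x ⊛ y)[n] = Σ(m=0 to 1) x[m] · y[(n-m) mod 2]

Computing each output sample:
(x ⊛ y)[0] = 1
(x ⊛ y)[1] = 3

x ⊛ y = [1, 3]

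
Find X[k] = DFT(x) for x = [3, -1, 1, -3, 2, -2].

X[k] = Σ(n=0 to 5) x[n] · ω_6^(nk)
where ω_6 = e^(-2πi/6)

Computing each X[k]:
X[0] = 0
X[1] = 3
X[2] = -1.7321i
X[3] = 12
X[4] = 1.7321i
X[5] = 3

X = [0, 3, -1.7321i, 12, 1.7321i, 3]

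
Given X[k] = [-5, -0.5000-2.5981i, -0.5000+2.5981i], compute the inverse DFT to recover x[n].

x[n] = (1/3) Σ(k=0 to 2) X[k] · e^(2πikn/3)

Computing each x[n]:
x[0] = -2
x[1] = 0
x[2] = -3

x = [-2, 0, -3]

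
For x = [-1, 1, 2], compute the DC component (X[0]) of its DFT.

X[0] = Σ(n=0 to 2) x[n] · ω_3^0 = Σ x[n]
= (-1) + (1) + (2)

X[0] = 2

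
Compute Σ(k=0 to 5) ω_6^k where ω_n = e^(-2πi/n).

Sum of all nth roots of unity equals 0 for n > 1 (geometric series with r ≠ 1).

0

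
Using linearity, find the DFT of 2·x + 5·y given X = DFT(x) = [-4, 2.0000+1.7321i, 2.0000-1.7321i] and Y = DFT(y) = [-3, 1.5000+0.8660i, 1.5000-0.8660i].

By linearity: DFT(2x + 5y) = 2·DFT(x) + 5·DFT(y)
= 2·[-4, 2.0000+1.7321i, 2.0000-1.7321i] + 5·[-3, 1.5000+0.8660i, 1.5000-0.8660i]

Computing element-wise:
Z[0] = 2·(-4) + 5·(-3) = -23
Z[1] = 2·(2.0000+1.7321i) + 5·(1.5000+0.8660i) = 11.5000+7.7942i
Z[2] = 2·(2.0000-1.7321i) + 5·(1.5000-0.8660i) = 11.5000-7.7942i

DFT(2x + 5y) = 2·X + 5·Y = [-23, 11.5000+7.7942i, 11.5000-7.7942i]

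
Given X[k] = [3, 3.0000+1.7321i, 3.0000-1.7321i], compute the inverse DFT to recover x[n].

x[n] = (1/3) Σ(k=0 to 2) X[k] · e^(2πikn/3)

Computing each x[n]:
x[0] = 3
x[1] = -1
x[2] = 1

x = [3, -1, 1]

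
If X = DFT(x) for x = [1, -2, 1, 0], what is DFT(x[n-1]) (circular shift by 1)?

Time shift by 1: X_shifted[k] = ω_4^(1k) · X[k]
Shifted x = [0, 1, -2, 1]

DFT(x[n-1]) = [0, 2, -4, 2]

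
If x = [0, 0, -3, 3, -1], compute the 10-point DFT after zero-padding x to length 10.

Original 5-point DFT: [-1, -0.3090+2.5757i, 0.8090-6.2941i, 0.8090+6.2941i, -0.3090-2.5757i]
Zero-padded 10-point DFT provides frequency interpolation.

DFT_10([x, 0, ...]) = [-1, -1.0451+0.5878i, -0.3090+2.5757i, 4.5451+0.9511i, 0.8090-6.2941i, -7, 0.8090+6.2941i, 4.5451-0.9511i, -0.3090-2.5757i, -1.0451-0.5878i]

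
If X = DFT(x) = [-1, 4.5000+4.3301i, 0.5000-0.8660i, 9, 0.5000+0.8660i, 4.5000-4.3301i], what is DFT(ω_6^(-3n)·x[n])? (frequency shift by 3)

Modulation property: DFT(ω_6^(-3n)·x[n]) = X[(k-3) mod 6], so circularly shift X by 3 positions.

X[k-3] = [9, 0.5000+0.8660i, 4.5000-4.3301i, -1, 4.5000+4.3301i, 0.5000-0.8660i]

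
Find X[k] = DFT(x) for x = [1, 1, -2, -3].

X[k] = Σ(n=0 to 3) x[n] · ω_4^(nk)
where ω_4 = e^(-2πi/4)

Computing each X[k]:
X[0] = -3
X[1] = 3-4i
X[2] = 1
X[3] = 3+4i

X = [-3, 3-4i, 1, 3+4i]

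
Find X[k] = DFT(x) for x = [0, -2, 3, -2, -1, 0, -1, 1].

X[k] = Σ(n=0 to 7) x[n] · ω_8^(nk)
where ω_8 = e^(-2πi/8)

Computing each X[k]:
X[0] = -2
X[1] = 1.7071-0.4645i
X[2] = -3+1i
X[3] = 0.2929+7.5355i
X[4] = 4
X[5] = 0.2929-7.5355i
X[6] = -3-1i
X[7] = 1.7071+0.4645i

X = [-2, 1.7071-0.4645i, -3+1i, 0.2929+7.5355i, 4, 0.2929-7.5355i, -3-1i, 1.7071+0.4645i]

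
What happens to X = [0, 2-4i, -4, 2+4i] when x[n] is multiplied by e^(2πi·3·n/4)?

Modulation property: DFT(ω_4^(-3n)·x[n]) = X[(k-3) mod 4], so circularly shift X by 3 positions.

X[k-3] = [2-4i, -4, 2+4i, 0]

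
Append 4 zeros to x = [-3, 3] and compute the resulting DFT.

Original 2-point DFT: [0, -6]
Zero-padded 6-point DFT provides frequency interpolation.

DFT_6([x, 0, ...]) = [0, -1.5000-2.5981i, -4.5000-2.5981i, -6, -4.5000+2.5981i, -1.5000+2.5981i]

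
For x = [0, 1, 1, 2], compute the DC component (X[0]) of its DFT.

X[0] = Σ(n=0 to 3) x[n] · ω_4^0 = Σ x[n]
= (0) + (1) + (1) + (2)

X[0] = 4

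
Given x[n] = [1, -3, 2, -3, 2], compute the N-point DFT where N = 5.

X[k] = Σ(n=0 to 4) x[n] · ω_5^(nk)
where ω_5 = e^(-2πi/5)

Computing each X[k]:
X[0] = -1
X[1] = 1.5000+1.8164i
X[2] = 1.5000+7.6942i
X[3] = 1.5000-7.6942i
X[4] = 1.5000-1.8164i

X = [-1, 1.5000+1.8164i, 1.5000+7.6942i, 1.5000-7.6942i, 1.5000-1.8164i]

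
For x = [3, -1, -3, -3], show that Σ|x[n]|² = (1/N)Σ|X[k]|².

Time domain:
Σ|x[n]|² = |3|² + |-1|² + |-3|² + |-3|² = 28.0000

Frequency domain:
(1/4)Σ|X[k]|² = (1/4)(|-4|² + |6-2i|² + |4|² + |6+2i|²) = (1/4)·112.0000 = 28.0000

Both sides agree, confirming Parseval's theorem.

Σ|x[n]|² = (1/N)Σ|X[k]|² = 28.0000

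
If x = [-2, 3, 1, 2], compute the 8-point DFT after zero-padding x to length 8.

Original 4-point DFT: [4, -3-1i, -6, -3+1i]
Zero-padded 8-point DFT provides frequency interpolation.

DFT_8([x, 0, ...]) = [4, -1.2929-4.5355i, -3-1i, -2.7071-2.5355i, -6, -2.7071+2.5355i, -3+1i, -1.2929+4.5355i]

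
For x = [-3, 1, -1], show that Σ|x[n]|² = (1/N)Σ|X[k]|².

Time domain:
Σ|x[n]|² = |-3|² + |1|² + |-1|² = 11.0000

Frequency domain:
(1/3)Σ|X[k]|² = (1/3)(|-3|² + |-3.0000-1.7321i|² + |-3.0000+1.7321i|²) = (1/3)·33.0000 = 11.0000

Both sides agree, confirming Parseval's theorem.

Σ|x[n]|² = (1/N)Σ|X[k]|² = 11.0000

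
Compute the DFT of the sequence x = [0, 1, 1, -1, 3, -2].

X[k] = Σ(n=0 to 5) x[n] · ω_6^(nk)
where ω_6 = e^(-2πi/6)

Computing each X[k]:
X[0] = 2
X[1] = -1.5000-0.8660i
X[2] = -2.5000-4.3301i
X[3] = 6
X[4] = -2.5000+4.3301i
X[5] = -1.5000+0.8660i

X = [2, -1.5000-0.8660i, -2.5000-4.3301i, 6, -2.5000+4.3301i, -1.5000+0.8660i]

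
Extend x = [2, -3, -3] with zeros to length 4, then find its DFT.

Original 3-point DFT: [-4, 5, 5]
Zero-padded 4-point DFT provides frequency interpolation.

DFT_4([x, 0, ...]) = [-4, 5+3i, 2, 5-3i]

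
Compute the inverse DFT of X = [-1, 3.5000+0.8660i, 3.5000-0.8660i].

x[n] = (1/3) Σ(k=0 to 2) X[k] · e^(2πikn/3)

Computing each x[n]:
x[0] = 2
x[1] = -2
x[2] = -1

x = [2, -2, -1]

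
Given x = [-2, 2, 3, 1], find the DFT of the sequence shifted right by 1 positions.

Time shift by 1: X_shifted[k] = ω_4^(1k) · X[k]
Shifted x = [1, -2, 2, 3]

DFT(x[n-1]) = [4, -1+5i, 2, -1-5i]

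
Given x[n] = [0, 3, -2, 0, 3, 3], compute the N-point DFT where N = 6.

X[k] = Σ(n=0 to 5) x[n] · ω_6^(nk)
where ω_6 = e^(-2πi/6)

Computing each X[k]:
X[0] = 7
X[1] = 2.5000+4.3301i
X[2] = -3.5000-4.3301i
X[3] = -5
X[4] = -3.5000+4.3301i
X[5] = 2.5000-4.3301i

X = [7, 2.5000+4.3301i, -3.5000-4.3301i, -5, -3.5000+4.3301i, 2.5000-4.3301i]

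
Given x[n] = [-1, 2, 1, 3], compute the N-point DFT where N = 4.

X[k] = Σ(n=0 to 3) x[n] · ω_4^(nk)
where ω_4 = e^(-2πi/4)

Computing each X[k]:
X[0] = 5
X[1] = -2+1i
X[2] = -5
X[3] = -2-1i

X = [5, -2+1i, -5, -2-1i]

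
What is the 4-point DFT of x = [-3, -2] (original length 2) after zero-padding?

Original 2-point DFT: [-5, -1]
Zero-padded 4-point DFT provides frequency interpolation.

DFT_4([x, 0, ...]) = [-5, -3+2i, -1, -3-2i]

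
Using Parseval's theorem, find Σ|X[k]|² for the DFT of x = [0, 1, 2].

Parseval: Σ|x[n]|² = (1/N)Σ|X[k]|², so Σ|X[k]|² = N·Σ|x[n]|² = 3·5.0000

Σ|X[k]|² = N·Σ|x[n]|² = 3·5.0000 = 15.0000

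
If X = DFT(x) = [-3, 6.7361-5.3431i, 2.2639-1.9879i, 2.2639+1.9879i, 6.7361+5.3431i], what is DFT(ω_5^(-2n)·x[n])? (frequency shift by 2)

Modulation property: DFT(ω_5^(-2n)·x[n]) = X[(k-2) mod 5], so circularly shift X by 2 positions.

X[k-2] = [2.2639+1.9879i, 6.7361+5.3431i, -3, 6.7361-5.3431i, 2.2639-1.9879i]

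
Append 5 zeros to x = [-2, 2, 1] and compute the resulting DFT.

Original 3-point DFT: [1, -3.5000-0.8660i, -3.5000+0.8660i]
Zero-padded 8-point DFT provides frequency interpolation.

DFT_8([x, 0, ...]) = [1, -0.5858-2.4142i, -3-2i, -3.4142-0.4142i, -3, -3.4142+0.4142i, -3+2i, -0.5858+2.4142i]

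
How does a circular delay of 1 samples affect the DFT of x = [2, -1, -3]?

Time shift by 1: X_shifted[k] = ω_3^(1k) · X[k]
Shifted x = [-3, 2, -1]

DFT(x[n-1]) = [-2, -3.5000-2.5981i, -3.5000+2.5981i]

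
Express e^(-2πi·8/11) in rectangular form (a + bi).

ω_11^8 = e^(-2πi·8/11)
= cos(-2π·8/11) + i·sin(-2π·8/11)
= cos(-16π/11) + i·sin(-16π/11)

ω_11^8 = cos(-16π/11) + i·sin(-16π/11) = -0.1423+0.9898i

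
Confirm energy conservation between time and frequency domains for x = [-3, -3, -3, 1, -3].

Time domain:
Σ|x[n]|² = |-3|² + |-3|² + |-3|² + |1|² + |-3|² = 37.0000

Frequency domain:
(1/5)Σ|X[k]|² = (1/5)(|-11|² + |-3.2361+2.3511i|² + |1.2361-3.8042i|² + |1.2361+3.8042i|² + |-3.2361-2.3511i|²) = (1/5)·185.0000 = 37.0000

Both sides agree, confirming Parseval's theorem.

Σ|x[n]|² = (1/N)Σ|X[k]|² = 37.0000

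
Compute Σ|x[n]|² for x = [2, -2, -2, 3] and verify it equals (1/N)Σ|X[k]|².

Time domain:
Σ|x[n]|² = |2|² + |-2|² + |-2|² + |3|² = 21.0000

Frequency domain:
(1/4)Σ|X[k]|² = (1/4)(|1|² + |4+5i|² + |-1|² + |4-5i|²) = (1/4)·84.0000 = 21.0000

Both sides agree, confirming Parseval's theorem.

Σ|x[n]|² = (1/N)Σ|X[k]|² = 21.0000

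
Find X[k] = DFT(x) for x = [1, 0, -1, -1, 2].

X[k] = Σ(n=0 to 4) x[n] · ω_5^(nk)
where ω_5 = e^(-2πi/5)

Computing each X[k]:
X[0] = 1
X[1] = 3.2361+1.9021i
X[2] = -1.2361+1.1756i
X[3] = -1.2361-1.1756i
X[4] = 3.2361-1.9021i

X = [1, 3.2361+1.9021i, -1.2361+1.1756i, -1.2361-1.1756i, 3.2361-1.9021i]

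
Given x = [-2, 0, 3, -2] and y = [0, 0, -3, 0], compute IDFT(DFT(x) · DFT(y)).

(x ⊛ y)[n] = Σ(m=0 to 3) x[m] · y[(n-m) mod 4]

Computing each output sample:
(x ⊛ y)[0] = -9
(x ⊛ y)[1] = 6
(x ⊛ y)[2] = 6
(x ⊛ y)[3] = 0

x ⊛ y = [-9, 6, 6, 0]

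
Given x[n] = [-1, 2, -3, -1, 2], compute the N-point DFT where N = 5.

X[k] = Σ(n=0 to 4) x[n] · ω_5^(nk)
where ω_5 = e^(-2πi/5)

Computing each X[k]:
X[0] = -1
X[1] = 3.4721+1.1756i
X[2] = -5.4721-1.9021i
X[3] = -5.4721+1.9021i
X[4] = 3.4721-1.1756i

X = [-1, 3.4721+1.1756i, -5.4721-1.9021i, -5.4721+1.9021i, 3.4721-1.1756i]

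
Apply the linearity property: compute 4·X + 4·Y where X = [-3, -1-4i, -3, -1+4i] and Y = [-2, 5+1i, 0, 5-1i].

By linearity: DFT(4x + 4y) = 4·DFT(x) + 4·DFT(y)
= 4·[-3, -1-4i, -3, -1+4i] + 4·[-2, 5+1i, 0, 5-1i]

Computing element-wise:
Z[0] = 4·(-3) + 4·(-2) = -20
Z[1] = 4·(-1-4i) + 4·(5+1i) = 16-12i
Z[2] = 4·(-3) + 4·(0) = -12
Z[3] = 4·(-1+4i) + 4·(5-1i) = 16+12i

DFT(4x + 4y) = 4·X + 4·Y = [-20, 16-12i, -12, 16+12i]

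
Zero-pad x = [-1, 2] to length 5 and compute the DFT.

Original 2-point DFT: [1, -3]
Zero-padded 5-point DFT provides frequency interpolation.

DFT_5([x, 0, ...]) = [1, -0.3820-1.9021i, -2.6180-1.1756i, -2.6180+1.1756i, -0.3820+1.9021i]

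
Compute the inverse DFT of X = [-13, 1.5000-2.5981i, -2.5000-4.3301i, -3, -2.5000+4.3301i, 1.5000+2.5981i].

x[n] = (1/6) Σ(k=0 to 5) X[k] · e^(2πikn/6)

Computing each x[n]:
x[0] = -3
x[1] = 1
x[2] = -3
x[3] = -3
x[4] = -2
x[5] = -3

x = [-3, 1, -3, -3, -2, -3]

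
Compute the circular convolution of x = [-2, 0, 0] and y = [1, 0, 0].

(x ⊛ y)[n] = Σ(m=0 to 2) x[m] · y[(n-m) mod 3]

Computing each output sample:
(x ⊛ y)[0] = -2
(x ⊛ y)[1] = 0
(x ⊛ y)[2] = 0

x ⊛ y = [-2, 0, 0]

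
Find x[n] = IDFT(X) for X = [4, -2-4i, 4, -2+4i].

x[n] = (1/4) Σ(k=0 to 3) X[k] · e^(2πikn/4)

Computing each x[n]:
x[0] = 1
x[1] = 2
x[2] = 3
x[3] = -2

x = [1, 2, 3, -2]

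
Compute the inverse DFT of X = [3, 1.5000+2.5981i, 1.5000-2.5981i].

x[n] = (1/3) Σ(k=0 to 2) X[k] · e^(2πikn/3)

Computing each x[n]:
x[0] = 2
x[1] = -1
x[2] = 2

x = [2, -1, 2]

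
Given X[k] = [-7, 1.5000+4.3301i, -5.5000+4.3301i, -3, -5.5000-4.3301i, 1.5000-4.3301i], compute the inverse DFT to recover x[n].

x[n] = (1/6) Σ(k=0 to 5) X[k] · e^(2πikn/6)

Computing each x[n]:
x[0] = -3
x[1] = -2
x[2] = -1
x[3] = -3
x[4] = -1
x[5] = 3

x = [-3, -2, -1, -3, -1, 3]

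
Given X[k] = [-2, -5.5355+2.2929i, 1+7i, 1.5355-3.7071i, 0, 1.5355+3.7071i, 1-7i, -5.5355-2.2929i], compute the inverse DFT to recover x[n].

x[n] = (1/8) Σ(k=0 to 7) X[k] · e^(2πikn/8)

Computing each x[n]:
x[0] = -1
x[1] = -3
x[2] = -2
x[3] = 3
x[4] = 1
x[5] = -1
x[6] = 1
x[7] = 0

x = [-1, -3, -2, 3, 1, -1, 1, 0]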